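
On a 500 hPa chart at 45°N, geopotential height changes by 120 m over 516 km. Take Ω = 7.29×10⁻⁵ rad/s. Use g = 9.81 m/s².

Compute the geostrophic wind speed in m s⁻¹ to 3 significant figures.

Coriolis parameter at 45°N:
f = 2Ω sin φ = 2 × 7.29×10⁻⁵ × sin 45° = 1.03×10⁻⁴ s⁻¹
Height gradient: |∂Z/∂n| = 120 m / 516000 m = 2.33×10⁻⁴
On a pressure surface, geostrophic balance gives V_g = (g/f)|∂Z/∂n|:
V_g = 9.81 × 2.33×10⁻⁴ / 1.03×10⁻⁴ = 22.1 m/s

22.1 m s⁻¹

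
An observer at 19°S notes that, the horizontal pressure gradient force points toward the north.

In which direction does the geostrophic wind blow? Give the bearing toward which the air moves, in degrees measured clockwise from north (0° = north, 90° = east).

270°

The pressure-gradient force points toward the north (bearing 000°).
Geostrophic balance: in the Southern Hemisphere the Coriolis force deflects motion to the left, so the geostrophic wind blows 90° to the left of the pressure-gradient force (low pressure on the right).
Rotating 000° by 90° counterclockwise gives 270° — the wind blows toward the west.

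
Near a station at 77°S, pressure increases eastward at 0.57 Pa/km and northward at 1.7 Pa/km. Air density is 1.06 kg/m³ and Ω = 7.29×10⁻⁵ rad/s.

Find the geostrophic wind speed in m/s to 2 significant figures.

12 m/s

Coriolis parameter at 77°S:
f = 2Ω sin φ = 2 × 7.29×10⁻⁵ × sin 77° = 1.42×10⁻⁴ s⁻¹
In the Southern Hemisphere f is negative: f = −1.42×10⁻⁴ s⁻¹.
Component geostrophic relations (x east, y north):
u_g = −(1/(fρ)) ∂P/∂y,  v_g = (1/(fρ)) ∂P/∂x
u_g = −(1.7×10⁻³)/(−1.42×10⁻⁴ × 1.06) = 11.3 m/s;  v_g = (0.57×10⁻³)/(−1.42×10⁻⁴ × 1.06) = −3.79 m/s
|V_g| = √(u_g² + v_g²) = 11.9 m/s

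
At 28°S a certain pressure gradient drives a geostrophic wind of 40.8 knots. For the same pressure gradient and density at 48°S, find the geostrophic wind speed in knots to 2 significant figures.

26 knots

With the same pressure gradient and density, V_g ∝ 1/f ∝ 1/sin φ.
V₂ = V₁ · sin φ₁ / sin φ₂ = 40.8 × sin 28° / sin 48°
V₂ = 40.8 × 0.4695/0.7431 = 26 knots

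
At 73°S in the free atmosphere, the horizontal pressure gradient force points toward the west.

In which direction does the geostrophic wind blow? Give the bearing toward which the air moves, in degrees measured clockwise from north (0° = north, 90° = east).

The pressure-gradient force points toward the west (bearing 270°).
Geostrophic balance: in the Southern Hemisphere the Coriolis force deflects motion to the left, so the geostrophic wind blows 90° to the left of the pressure-gradient force (low pressure on the right).
Rotating 270° by 90° counterclockwise gives 180° — the wind blows toward the south.

180°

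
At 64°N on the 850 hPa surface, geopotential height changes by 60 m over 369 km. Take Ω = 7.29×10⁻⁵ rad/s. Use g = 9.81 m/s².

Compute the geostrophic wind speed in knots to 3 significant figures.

23.7 knots

Coriolis parameter at 64°N:
f = 2Ω sin φ = 2 × 7.29×10⁻⁵ × sin 64° = 1.31×10⁻⁴ s⁻¹
Height gradient: |∂Z/∂n| = 60 m / 369000 m = 1.63×10⁻⁴
On a pressure surface, geostrophic balance gives V_g = (g/f)|∂Z/∂n|:
V_g = 9.81 × 1.63×10⁻⁴ / 1.31×10⁻⁴ = 12.2 m/s
Converting: 12.2 m/s × 1.944 = 23.7 knots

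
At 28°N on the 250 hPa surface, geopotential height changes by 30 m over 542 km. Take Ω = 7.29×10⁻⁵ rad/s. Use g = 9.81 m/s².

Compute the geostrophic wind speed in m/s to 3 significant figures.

7.93 m/s

Coriolis parameter at 28°N:
f = 2Ω sin φ = 2 × 7.29×10⁻⁵ × sin 28° = 6.84×10⁻⁵ s⁻¹
Height gradient: |∂Z/∂n| = 30 m / 542000 m = 5.54×10⁻⁵
On a pressure surface, geostrophic balance gives V_g = (g/f)|∂Z/∂n|:
V_g = 9.81 × 5.54×10⁻⁵ / 6.84×10⁻⁵ = 7.93 m/s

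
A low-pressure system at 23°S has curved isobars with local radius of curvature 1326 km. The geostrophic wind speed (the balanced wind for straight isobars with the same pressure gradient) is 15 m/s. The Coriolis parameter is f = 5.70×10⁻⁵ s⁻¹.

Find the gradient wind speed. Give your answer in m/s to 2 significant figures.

13 m/s

Around a low, centrifugal force acts outward with Coriolis, so pressure-gradient force balances both:
(1/ρ)|∂P/∂n| = fV + V²/R  →  V² + fR·V − fR·V_g = 0
With fR = 5.70×10⁻⁵ × 1326×10³ m = 75.6 m/s:
V = [−fR + √((fR)² + 4 fR V_g)]/2 = [−75.6 + √(75.6² + 4×75.6×15)]/2 = 12.8 m/s
Subgeostrophic (V < V_g = 15 m/s), as expected around a low.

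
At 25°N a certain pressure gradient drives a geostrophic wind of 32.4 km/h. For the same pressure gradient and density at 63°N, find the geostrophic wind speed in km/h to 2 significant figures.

With the same pressure gradient and density, V_g ∝ 1/f ∝ 1/sin φ.
V₂ = V₁ · sin φ₁ / sin φ₂ = 32.4 × sin 25° / sin 63°
V₂ = 32.4 × 0.4226/0.8910 = 15 km/h

15 km/h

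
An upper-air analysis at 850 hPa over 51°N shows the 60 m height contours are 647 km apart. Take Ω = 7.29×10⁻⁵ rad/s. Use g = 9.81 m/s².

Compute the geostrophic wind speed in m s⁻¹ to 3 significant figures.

Coriolis parameter at 51°N:
f = 2Ω sin φ = 2 × 7.29×10⁻⁵ × sin 51° = 1.13×10⁻⁴ s⁻¹
Height gradient: |∂Z/∂n| = 60 m / 647000 m = 9.27×10⁻⁵
On a pressure surface, geostrophic balance gives V_g = (g/f)|∂Z/∂n|:
V_g = 9.81 × 9.27×10⁻⁵ / 1.13×10⁻⁴ = 8.03 m/s

8.03 m s⁻¹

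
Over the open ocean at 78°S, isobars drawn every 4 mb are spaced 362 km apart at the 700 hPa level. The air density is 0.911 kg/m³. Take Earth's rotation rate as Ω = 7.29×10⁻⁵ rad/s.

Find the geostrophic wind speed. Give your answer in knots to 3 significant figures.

16.5 knots

Coriolis parameter at 78°S:
f = 2Ω sin φ = 2 × 7.29×10⁻⁵ × sin 78° = 1.43×10⁻⁴ s⁻¹
Pressure gradient: |∂P/∂n| = 400 Pa / 362000 m = 1.10×10⁻³ Pa/m
Geostrophic balance (pressure-gradient force = Coriolis force):
V_g = (1/(fρ)) |∂P/∂n| = 1.10×10⁻³ / (1.43×10⁻⁴ × 0.911) = 8.50 m/s
Converting: 8.50 m/s × 1.944 = 16.5 knots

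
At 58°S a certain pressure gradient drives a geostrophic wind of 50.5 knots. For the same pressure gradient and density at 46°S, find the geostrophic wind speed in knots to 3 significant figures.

With the same pressure gradient and density, V_g ∝ 1/f ∝ 1/sin φ.
V₂ = V₁ · sin φ₁ / sin φ₂ = 50.5 × sin 58° / sin 46°
V₂ = 50.5 × 0.8480/0.7193 = 59.5 knots

59.5 knots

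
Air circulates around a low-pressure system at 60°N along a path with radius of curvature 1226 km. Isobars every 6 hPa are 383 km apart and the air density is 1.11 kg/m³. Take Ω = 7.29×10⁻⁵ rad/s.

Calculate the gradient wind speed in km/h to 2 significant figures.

38 km/h

Coriolis parameter at 60°N:
f = 2Ω sin φ = 2 × 7.29×10⁻⁵ × sin 60° = 1.26×10⁻⁴ s⁻¹
Pressure gradient: |∂P/∂n| = 600 Pa / 383000 m = 1.57×10⁻³ Pa/m
Geostrophic speed: V_g = |∂P/∂n|/(fρ) = 1.57×10⁻³/(1.26×10⁻⁴ × 1.11) = 11.2 m/s
Around a low, centrifugal force acts outward with Coriolis, so pressure-gradient force balances both:
(1/ρ)|∂P/∂n| = fV + V²/R  →  V² + fR·V − fR·V_g = 0
With fR = 1.26×10⁻⁴ × 1226×10³ m = 155 m/s:
V = [−fR + √((fR)² + 4 fR V_g)]/2 = [−155 + √(155² + 4×155×11.2)]/2 = 10.5 m/s
Subgeostrophic (V < V_g = 11.2 m/s), as expected around a low.
Converting: 10.5 m/s × 3.6 = 38 km/h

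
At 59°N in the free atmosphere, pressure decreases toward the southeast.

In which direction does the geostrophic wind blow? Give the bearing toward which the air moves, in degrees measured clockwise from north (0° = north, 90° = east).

225°

The pressure-gradient force points toward the southeast (bearing 135°).
Geostrophic balance: in the Northern Hemisphere the Coriolis force deflects motion to the right, so the geostrophic wind blows 90° to the right of the pressure-gradient force (low pressure on the left).
Rotating 135° by 90° clockwise gives 225° — the wind blows toward the southwest.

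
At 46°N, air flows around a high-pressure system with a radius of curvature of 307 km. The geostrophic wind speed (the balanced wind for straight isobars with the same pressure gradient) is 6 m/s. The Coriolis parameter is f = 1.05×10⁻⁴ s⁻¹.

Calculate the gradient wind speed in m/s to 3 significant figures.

Around a high, pressure-gradient force acts outward with centrifugal, so Coriolis balances both:
fV = (1/ρ)|∂P/∂n| + V²/R  →  V² − fR·V + fR·V_g = 0
With fR = 1.05×10⁻⁴ × 307×10³ m = 32.2 m/s:
V = [fR − √((fR)² − 4 fR V_g)]/2 = [32.2 − √(32.2² − 4×32.2×6)]/2 = 7.97 m/s
Supergeostrophic (V > V_g = 6 m/s), as expected around a high.

7.97 m/s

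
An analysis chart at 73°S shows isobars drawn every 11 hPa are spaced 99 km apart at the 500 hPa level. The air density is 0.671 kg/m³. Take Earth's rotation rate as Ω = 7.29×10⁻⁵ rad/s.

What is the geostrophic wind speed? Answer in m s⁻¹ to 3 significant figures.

119 m s⁻¹

Coriolis parameter at 73°S:
f = 2Ω sin φ = 2 × 7.29×10⁻⁵ × sin 73° = 1.39×10⁻⁴ s⁻¹
Pressure gradient: |∂P/∂n| = 1100 Pa / 99000 m = 1.11×10⁻² Pa/m
Geostrophic balance (pressure-gradient force = Coriolis force):
V_g = (1/(fρ)) |∂P/∂n| = 1.11×10⁻² / (1.39×10⁻⁴ × 0.671) = 119 m/s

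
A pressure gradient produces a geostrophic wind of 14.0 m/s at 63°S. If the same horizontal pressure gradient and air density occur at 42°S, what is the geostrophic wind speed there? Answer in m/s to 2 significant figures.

With the same pressure gradient and density, V_g ∝ 1/f ∝ 1/sin φ.
V₂ = V₁ · sin φ₁ / sin φ₂ = 14.0 × sin 63° / sin 42°
V₂ = 14.0 × 0.8910/0.6691 = 19 m/s

19 m/s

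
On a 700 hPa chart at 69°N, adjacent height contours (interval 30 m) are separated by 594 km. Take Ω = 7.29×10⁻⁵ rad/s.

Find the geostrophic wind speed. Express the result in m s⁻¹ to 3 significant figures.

3.64 m s⁻¹

Coriolis parameter at 69°N:
f = 2Ω sin φ = 2 × 7.29×10⁻⁵ × sin 69° = 1.36×10⁻⁴ s⁻¹
Height gradient: |∂Z/∂n| = 30 m / 594000 m = 5.05×10⁻⁵
On a pressure surface, geostrophic balance gives V_g = (g/f)|∂Z/∂n|:
V_g = 9.81 × 5.05×10⁻⁵ / 1.36×10⁻⁴ = 3.64 m/s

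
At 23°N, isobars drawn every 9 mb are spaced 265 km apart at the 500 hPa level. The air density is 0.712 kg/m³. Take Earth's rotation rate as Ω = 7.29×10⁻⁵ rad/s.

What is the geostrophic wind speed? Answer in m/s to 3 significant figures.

Coriolis parameter at 23°N:
f = 2Ω sin φ = 2 × 7.29×10⁻⁵ × sin 23° = 5.70×10⁻⁵ s⁻¹
Pressure gradient: |∂P/∂n| = 900 Pa / 265000 m = 3.40×10⁻³ Pa/m
Geostrophic balance (pressure-gradient force = Coriolis force):
V_g = (1/(fρ)) |∂P/∂n| = 3.40×10⁻³ / (5.70×10⁻⁵ × 0.712) = 83.7 m/s

83.7 m/s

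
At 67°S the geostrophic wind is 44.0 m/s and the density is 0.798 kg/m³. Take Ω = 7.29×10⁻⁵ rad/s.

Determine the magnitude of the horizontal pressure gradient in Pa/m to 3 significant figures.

Coriolis parameter at 67°S:
f = 2Ω sin φ = 2 × 7.29×10⁻⁵ × sin 67° = 1.34×10⁻⁴ s⁻¹
Geostrophic balance rearranged: |∂P/∂n| = f ρ V_g
|∂P/∂n| = 1.34×10⁻⁴ × 0.798 × 44.0 = 4.71×10⁻³ Pa/m

4.71×10⁻³ Pa/m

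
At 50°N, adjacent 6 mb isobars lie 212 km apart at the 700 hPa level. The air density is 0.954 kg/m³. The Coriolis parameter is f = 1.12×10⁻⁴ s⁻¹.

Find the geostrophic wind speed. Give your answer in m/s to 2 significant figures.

Pressure gradient: |∂P/∂n| = 600 Pa / 212000 m = 2.83×10⁻³ Pa/m
Geostrophic balance (pressure-gradient force = Coriolis force):
V_g = (1/(fρ)) |∂P/∂n| = 2.83×10⁻³ / (1.12×10⁻⁴ × 0.954) = 26.5 m/s

26 m/s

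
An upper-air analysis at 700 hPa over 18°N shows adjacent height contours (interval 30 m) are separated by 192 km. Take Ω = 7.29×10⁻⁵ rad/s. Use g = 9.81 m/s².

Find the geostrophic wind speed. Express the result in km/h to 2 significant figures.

120 km/h

Coriolis parameter at 18°N:
f = 2Ω sin φ = 2 × 7.29×10⁻⁵ × sin 18° = 4.51×10⁻⁵ s⁻¹
Height gradient: |∂Z/∂n| = 30 m / 192000 m = 1.56×10⁻⁴
On a pressure surface, geostrophic balance gives V_g = (g/f)|∂Z/∂n|:
V_g = 9.81 × 1.56×10⁻⁴ / 4.51×10⁻⁵ = 34.0 m/s
Converting: 34.0 m/s × 3.6 = 120 km/h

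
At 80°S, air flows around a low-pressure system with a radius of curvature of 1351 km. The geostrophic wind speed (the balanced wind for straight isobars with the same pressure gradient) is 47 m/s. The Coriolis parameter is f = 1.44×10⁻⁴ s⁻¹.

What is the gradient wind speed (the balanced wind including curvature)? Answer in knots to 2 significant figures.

Around a low, centrifugal force acts outward with Coriolis, so pressure-gradient force balances both:
(1/ρ)|∂P/∂n| = fV + V²/R  →  V² + fR·V − fR·V_g = 0
With fR = 1.44×10⁻⁴ × 1351×10³ m = 195 m/s:
V = [−fR + √((fR)² + 4 fR V_g)]/2 = [−195 + √(195² + 4×195×47)]/2 = 39.1 m/s
Subgeostrophic (V < V_g = 47 m/s), as expected around a low.
Converting: 39.1 m/s × 1.944 = 76 knots

76 knots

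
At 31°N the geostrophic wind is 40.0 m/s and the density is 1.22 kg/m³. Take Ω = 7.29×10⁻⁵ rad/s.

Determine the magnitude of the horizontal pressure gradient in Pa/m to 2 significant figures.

3.7×10⁻³ Pa/m

Coriolis parameter at 31°N:
f = 2Ω sin φ = 2 × 7.29×10⁻⁵ × sin 31° = 7.51×10⁻⁵ s⁻¹
Geostrophic balance rearranged: |∂P/∂n| = f ρ V_g
|∂P/∂n| = 7.51×10⁻⁵ × 1.22 × 40.0 = 3.66×10⁻³ Pa/m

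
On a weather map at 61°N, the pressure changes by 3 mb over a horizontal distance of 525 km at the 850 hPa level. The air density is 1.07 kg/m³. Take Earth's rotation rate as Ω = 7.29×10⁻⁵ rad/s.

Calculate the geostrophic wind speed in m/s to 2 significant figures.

4.2 m/s

Coriolis parameter at 61°N:
f = 2Ω sin φ = 2 × 7.29×10⁻⁵ × sin 61° = 1.28×10⁻⁴ s⁻¹
Pressure gradient: |∂P/∂n| = 300 Pa / 525000 m = 5.71×10⁻⁴ Pa/m
Geostrophic balance (pressure-gradient force = Coriolis force):
V_g = (1/(fρ)) |∂P/∂n| = 5.71×10⁻⁴ / (1.28×10⁻⁴ × 1.07) = 4.19 m/s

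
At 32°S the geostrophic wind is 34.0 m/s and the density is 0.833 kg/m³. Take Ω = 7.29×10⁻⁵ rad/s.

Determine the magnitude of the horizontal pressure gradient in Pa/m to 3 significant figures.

Coriolis parameter at 32°S:
f = 2Ω sin φ = 2 × 7.29×10⁻⁵ × sin 32° = 7.73×10⁻⁵ s⁻¹
Geostrophic balance rearranged: |∂P/∂n| = f ρ V_g
|∂P/∂n| = 7.73×10⁻⁵ × 0.833 × 34.0 = 2.19×10⁻³ Pa/m

2.19×10⁻³ Pa/m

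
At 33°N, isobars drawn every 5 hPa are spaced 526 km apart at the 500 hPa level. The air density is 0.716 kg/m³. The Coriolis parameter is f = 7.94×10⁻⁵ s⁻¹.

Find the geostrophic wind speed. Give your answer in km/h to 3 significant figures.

60.2 km/h

Pressure gradient: |∂P/∂n| = 500 Pa / 526000 m = 9.51×10⁻⁴ Pa/m
Geostrophic balance (pressure-gradient force = Coriolis force):
V_g = (1/(fρ)) |∂P/∂n| = 9.51×10⁻⁴ / (7.94×10⁻⁵ × 0.716) = 16.7 m/s
Converting: 16.7 m/s × 3.6 = 60.2 km/h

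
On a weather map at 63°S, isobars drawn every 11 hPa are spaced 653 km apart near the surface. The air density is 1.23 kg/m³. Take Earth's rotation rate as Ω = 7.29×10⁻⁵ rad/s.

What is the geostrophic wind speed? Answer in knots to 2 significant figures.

20 knots

Coriolis parameter at 63°S:
f = 2Ω sin φ = 2 × 7.29×10⁻⁵ × sin 63° = 1.30×10⁻⁴ s⁻¹
Pressure gradient: |∂P/∂n| = 1100 Pa / 653000 m = 1.68×10⁻³ Pa/m
Geostrophic balance (pressure-gradient force = Coriolis force):
V_g = (1/(fρ)) |∂P/∂n| = 1.68×10⁻³ / (1.30×10⁻⁴ × 1.23) = 10.5 m/s
Converting: 10.5 m/s × 1.944 = 20 knots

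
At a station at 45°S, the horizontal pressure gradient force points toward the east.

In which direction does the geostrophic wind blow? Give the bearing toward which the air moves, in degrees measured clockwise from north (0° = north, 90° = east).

000°

The pressure-gradient force points toward the east (bearing 090°).
Geostrophic balance: in the Southern Hemisphere the Coriolis force deflects motion to the left, so the geostrophic wind blows 90° to the left of the pressure-gradient force (low pressure on the right).
Rotating 090° by 90° counterclockwise gives 000° — the wind blows toward the north.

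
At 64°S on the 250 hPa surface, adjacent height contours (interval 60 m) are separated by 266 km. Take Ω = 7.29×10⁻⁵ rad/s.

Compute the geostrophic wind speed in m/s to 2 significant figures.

Coriolis parameter at 64°S:
f = 2Ω sin φ = 2 × 7.29×10⁻⁵ × sin 64° = 1.31×10⁻⁴ s⁻¹
Height gradient: |∂Z/∂n| = 60 m / 266000 m = 2.26×10⁻⁴
On a pressure surface, geostrophic balance gives V_g = (g/f)|∂Z/∂n|:
V_g = 9.81 × 2.26×10⁻⁴ / 1.31×10⁻⁴ = 16.9 m/s

17 m/s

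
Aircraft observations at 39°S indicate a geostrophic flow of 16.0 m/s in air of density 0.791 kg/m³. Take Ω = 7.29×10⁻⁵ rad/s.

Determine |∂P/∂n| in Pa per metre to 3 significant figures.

Coriolis parameter at 39°S:
f = 2Ω sin φ = 2 × 7.29×10⁻⁵ × sin 39° = 9.18×10⁻⁵ s⁻¹
Geostrophic balance rearranged: |∂P/∂n| = f ρ V_g
|∂P/∂n| = 9.18×10⁻⁵ × 0.791 × 16.0 = 1.16×10⁻³ Pa/m

1.16×10⁻³ Pa/m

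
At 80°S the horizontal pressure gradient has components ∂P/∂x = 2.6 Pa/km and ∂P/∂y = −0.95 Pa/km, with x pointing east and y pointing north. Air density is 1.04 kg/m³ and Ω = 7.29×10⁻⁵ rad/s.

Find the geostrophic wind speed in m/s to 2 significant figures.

19 m/s

Coriolis parameter at 80°S:
f = 2Ω sin φ = 2 × 7.29×10⁻⁵ × sin 80° = 1.44×10⁻⁴ s⁻¹
In the Southern Hemisphere f is negative: f = −1.44×10⁻⁴ s⁻¹.
Component geostrophic relations (x east, y north):
u_g = −(1/(fρ)) ∂P/∂y,  v_g = (1/(fρ)) ∂P/∂x
u_g = −(−0.95×10⁻³)/(−1.44×10⁻⁴ × 1.04) = −6.36 m/s;  v_g = (2.6×10⁻³)/(−1.44×10⁻⁴ × 1.04) = −17.4 m/s
|V_g| = √(u_g² + v_g²) = 18.5 m/s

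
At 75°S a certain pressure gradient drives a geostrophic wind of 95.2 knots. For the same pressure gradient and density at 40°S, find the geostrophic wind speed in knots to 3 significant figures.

With the same pressure gradient and density, V_g ∝ 1/f ∝ 1/sin φ.
V₂ = V₁ · sin φ₁ / sin φ₂ = 95.2 × sin 75° / sin 40°
V₂ = 95.2 × 0.9659/0.6428 = 143 knots

143 knots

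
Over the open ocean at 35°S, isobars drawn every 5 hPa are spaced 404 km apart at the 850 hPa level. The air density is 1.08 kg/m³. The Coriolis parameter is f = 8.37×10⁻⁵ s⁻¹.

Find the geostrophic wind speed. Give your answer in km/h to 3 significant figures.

49.3 km/h

Pressure gradient: |∂P/∂n| = 500 Pa / 404000 m = 1.24×10⁻³ Pa/m
Geostrophic balance (pressure-gradient force = Coriolis force):
V_g = (1/(fρ)) |∂P/∂n| = 1.24×10⁻³ / (8.37×10⁻⁵ × 1.08) = 13.7 m/s
Converting: 13.7 m/s × 3.6 = 49.3 km/h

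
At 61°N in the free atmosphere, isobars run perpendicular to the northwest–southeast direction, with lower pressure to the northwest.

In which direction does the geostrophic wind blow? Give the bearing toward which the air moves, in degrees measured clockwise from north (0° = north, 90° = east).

045°

The pressure-gradient force points toward the northwest (bearing 315°).
Geostrophic balance: in the Northern Hemisphere the Coriolis force deflects motion to the right, so the geostrophic wind blows 90° to the right of the pressure-gradient force (low pressure on the left).
Rotating 315° by 90° clockwise gives 045° — the wind blows toward the northeast.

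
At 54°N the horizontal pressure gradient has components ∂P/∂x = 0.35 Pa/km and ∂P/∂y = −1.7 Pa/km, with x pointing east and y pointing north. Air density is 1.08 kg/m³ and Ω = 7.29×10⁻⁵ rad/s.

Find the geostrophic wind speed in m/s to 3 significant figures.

13.6 m/s

Coriolis parameter at 54°N:
f = 2Ω sin φ = 2 × 7.29×10⁻⁵ × sin 54° = 1.18×10⁻⁴ s⁻¹
Component geostrophic relations (x east, y north):
u_g = −(1/(fρ)) ∂P/∂y,  v_g = (1/(fρ)) ∂P/∂x
u_g = −(−1.7×10⁻³)/(1.18×10⁻⁴ × 1.08) = 13.3 m/s;  v_g = (0.35×10⁻³)/(1.18×10⁻⁴ × 1.08) = 2.75 m/s
|V_g| = √(u_g² + v_g²) = 13.6 m/s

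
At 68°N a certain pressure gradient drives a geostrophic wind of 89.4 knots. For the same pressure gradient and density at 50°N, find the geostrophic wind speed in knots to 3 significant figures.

108 knots

With the same pressure gradient and density, V_g ∝ 1/f ∝ 1/sin φ.
V₂ = V₁ · sin φ₁ / sin φ₂ = 89.4 × sin 68° / sin 50°
V₂ = 89.4 × 0.9272/0.7660 = 108 knots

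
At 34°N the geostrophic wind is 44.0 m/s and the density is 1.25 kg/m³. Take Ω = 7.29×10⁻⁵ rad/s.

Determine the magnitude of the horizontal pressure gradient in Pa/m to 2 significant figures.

4.5×10⁻³ Pa/m

Coriolis parameter at 34°N:
f = 2Ω sin φ = 2 × 7.29×10⁻⁵ × sin 34° = 8.15×10⁻⁵ s⁻¹
Geostrophic balance rearranged: |∂P/∂n| = f ρ V_g
|∂P/∂n| = 8.15×10⁻⁵ × 1.25 × 44.0 = 4.48×10⁻³ Pa/m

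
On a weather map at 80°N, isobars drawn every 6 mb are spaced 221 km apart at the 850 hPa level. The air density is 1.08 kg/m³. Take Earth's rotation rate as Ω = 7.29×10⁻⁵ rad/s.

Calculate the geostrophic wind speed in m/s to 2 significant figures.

Coriolis parameter at 80°N:
f = 2Ω sin φ = 2 × 7.29×10⁻⁵ × sin 80° = 1.44×10⁻⁴ s⁻¹
Pressure gradient: |∂P/∂n| = 600 Pa / 221000 m = 2.71×10⁻³ Pa/m
Geostrophic balance (pressure-gradient force = Coriolis force):
V_g = (1/(fρ)) |∂P/∂n| = 2.71×10⁻³ / (1.44×10⁻⁴ × 1.08) = 17.5 m/s

18 m/s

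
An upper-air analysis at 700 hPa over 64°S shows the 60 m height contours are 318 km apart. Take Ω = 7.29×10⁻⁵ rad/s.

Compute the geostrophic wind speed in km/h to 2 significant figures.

51 km/h

Coriolis parameter at 64°S:
f = 2Ω sin φ = 2 × 7.29×10⁻⁵ × sin 64° = 1.31×10⁻⁴ s⁻¹
Height gradient: |∂Z/∂n| = 60 m / 318000 m = 1.89×10⁻⁴
On a pressure surface, geostrophic balance gives V_g = (g/f)|∂Z/∂n|:
V_g = 9.81 × 1.89×10⁻⁴ / 1.31×10⁻⁴ = 14.1 m/s
Converting: 14.1 m/s × 3.6 = 51 km/h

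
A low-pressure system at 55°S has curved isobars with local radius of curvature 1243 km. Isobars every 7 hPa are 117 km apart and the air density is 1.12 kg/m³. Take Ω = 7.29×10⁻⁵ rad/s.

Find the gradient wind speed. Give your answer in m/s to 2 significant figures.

Coriolis parameter at 55°S:
f = 2Ω sin φ = 2 × 7.29×10⁻⁵ × sin 55° = 1.19×10⁻⁴ s⁻¹
Pressure gradient: |∂P/∂n| = 700 Pa / 117000 m = 5.98×10⁻³ Pa/m
Geostrophic speed: V_g = |∂P/∂n|/(fρ) = 5.98×10⁻³/(1.19×10⁻⁴ × 1.12) = 44.7 m/s
Around a low, centrifugal force acts outward with Coriolis, so pressure-gradient force balances both:
(1/ρ)|∂P/∂n| = fV + V²/R  →  V² + fR·V − fR·V_g = 0
With fR = 1.19×10⁻⁴ × 1243×10³ m = 148 m/s:
V = [−fR + √((fR)² + 4 fR V_g)]/2 = [−148 + √(148² + 4×148×44.7)]/2 = 36 m/s
Subgeostrophic (V < V_g = 44.7 m/s), as expected around a low.

36 m/s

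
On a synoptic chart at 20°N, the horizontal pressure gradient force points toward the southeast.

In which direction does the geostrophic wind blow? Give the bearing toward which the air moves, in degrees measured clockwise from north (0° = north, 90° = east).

The pressure-gradient force points toward the southeast (bearing 135°).
Geostrophic balance: in the Northern Hemisphere the Coriolis force deflects motion to the right, so the geostrophic wind blows 90° to the right of the pressure-gradient force (low pressure on the left).
Rotating 135° by 90° clockwise gives 225° — the wind blows toward the southwest.

225°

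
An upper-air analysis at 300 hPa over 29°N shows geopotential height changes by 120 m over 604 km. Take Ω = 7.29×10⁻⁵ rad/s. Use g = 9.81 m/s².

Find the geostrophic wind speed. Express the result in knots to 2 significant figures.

54 knots

Coriolis parameter at 29°N:
f = 2Ω sin φ = 2 × 7.29×10⁻⁵ × sin 29° = 7.07×10⁻⁵ s⁻¹
Height gradient: |∂Z/∂n| = 120 m / 604000 m = 1.99×10⁻⁴
On a pressure surface, geostrophic balance gives V_g = (g/f)|∂Z/∂n|:
V_g = 9.81 × 1.99×10⁻⁴ / 7.07×10⁻⁵ = 27.6 m/s
Converting: 27.6 m/s × 1.944 = 54 knots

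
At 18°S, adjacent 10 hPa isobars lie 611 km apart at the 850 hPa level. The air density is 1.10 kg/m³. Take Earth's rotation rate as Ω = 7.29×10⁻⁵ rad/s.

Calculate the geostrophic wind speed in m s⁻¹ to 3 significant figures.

33.0 m s⁻¹

Coriolis parameter at 18°S:
f = 2Ω sin φ = 2 × 7.29×10⁻⁵ × sin 18° = 4.51×10⁻⁵ s⁻¹
Pressure gradient: |∂P/∂n| = 1000 Pa / 611000 m = 1.64×10⁻³ Pa/m
Geostrophic balance (pressure-gradient force = Coriolis force):
V_g = (1/(fρ)) |∂P/∂n| = 1.64×10⁻³ / (4.51×10⁻⁵ × 1.10) = 33.0 m/s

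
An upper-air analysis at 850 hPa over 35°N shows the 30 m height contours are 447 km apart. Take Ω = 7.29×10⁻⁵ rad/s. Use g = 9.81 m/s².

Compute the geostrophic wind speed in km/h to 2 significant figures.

Coriolis parameter at 35°N:
f = 2Ω sin φ = 2 × 7.29×10⁻⁵ × sin 35° = 8.36×10⁻⁵ s⁻¹
Height gradient: |∂Z/∂n| = 30 m / 447000 m = 6.71×10⁻⁵
On a pressure surface, geostrophic balance gives V_g = (g/f)|∂Z/∂n|:
V_g = 9.81 × 6.71×10⁻⁵ / 8.36×10⁻⁵ = 7.87 m/s
Converting: 7.87 m/s × 3.6 = 28 km/h

28 km/h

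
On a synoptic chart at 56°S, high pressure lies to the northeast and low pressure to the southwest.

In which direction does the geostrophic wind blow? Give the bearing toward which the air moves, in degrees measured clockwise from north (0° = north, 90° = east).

The pressure-gradient force points toward the southwest (bearing 225°).
Geostrophic balance: in the Southern Hemisphere the Coriolis force deflects motion to the left, so the geostrophic wind blows 90° to the left of the pressure-gradient force (low pressure on the right).
Rotating 225° by 90° counterclockwise gives 135° — the wind blows toward the southeast.

135°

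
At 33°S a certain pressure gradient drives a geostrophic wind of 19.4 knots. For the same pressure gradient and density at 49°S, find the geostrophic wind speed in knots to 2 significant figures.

14 knots

With the same pressure gradient and density, V_g ∝ 1/f ∝ 1/sin φ.
V₂ = V₁ · sin φ₁ / sin φ₂ = 19.4 × sin 33° / sin 49°
V₂ = 19.4 × 0.5446/0.7547 = 14 knots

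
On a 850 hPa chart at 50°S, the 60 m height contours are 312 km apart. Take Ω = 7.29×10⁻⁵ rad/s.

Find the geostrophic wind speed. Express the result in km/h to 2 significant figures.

61 km/h

Coriolis parameter at 50°S:
f = 2Ω sin φ = 2 × 7.29×10⁻⁵ × sin 50° = 1.12×10⁻⁴ s⁻¹
Height gradient: |∂Z/∂n| = 60 m / 312000 m = 1.92×10⁻⁴
On a pressure surface, geostrophic balance gives V_g = (g/f)|∂Z/∂n|:
V_g = 9.81 × 1.92×10⁻⁴ / 1.12×10⁻⁴ = 16.9 m/s
Converting: 16.9 m/s × 3.6 = 61 km/h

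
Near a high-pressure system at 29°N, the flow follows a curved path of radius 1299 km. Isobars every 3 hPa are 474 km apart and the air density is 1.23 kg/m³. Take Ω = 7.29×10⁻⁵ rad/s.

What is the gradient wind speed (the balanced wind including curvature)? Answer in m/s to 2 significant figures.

8.0 m/s

Coriolis parameter at 29°N:
f = 2Ω sin φ = 2 × 7.29×10⁻⁵ × sin 29° = 7.07×10⁻⁵ s⁻¹
Pressure gradient: |∂P/∂n| = 300 Pa / 474000 m = 6.33×10⁻⁴ Pa/m
Geostrophic speed: V_g = |∂P/∂n|/(fρ) = 6.33×10⁻⁴/(7.07×10⁻⁵ × 1.23) = 7.28 m/s
Around a high, pressure-gradient force acts outward with centrifugal, so Coriolis balances both:
fV = (1/ρ)|∂P/∂n| + V²/R  →  V² − fR·V + fR·V_g = 0
With fR = 7.07×10⁻⁵ × 1299×10³ m = 91.8 m/s:
V = [fR − √((fR)² − 4 fR V_g)]/2 = [91.8 − √(91.8² − 4×91.8×7.28)]/2 = 7.97 m/s
Supergeostrophic (V > V_g = 7.28 m/s), as expected around a high.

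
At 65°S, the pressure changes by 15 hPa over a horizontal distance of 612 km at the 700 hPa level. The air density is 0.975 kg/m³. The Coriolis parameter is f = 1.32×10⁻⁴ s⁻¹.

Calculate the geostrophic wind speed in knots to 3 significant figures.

Pressure gradient: |∂P/∂n| = 1500 Pa / 612000 m = 2.45×10⁻³ Pa/m
Geostrophic balance (pressure-gradient force = Coriolis force):
V_g = (1/(fρ)) |∂P/∂n| = 2.45×10⁻³ / (1.32×10⁻⁴ × 0.975) = 19.0 m/s
Converting: 19.0 m/s × 1.944 = 37.0 knots

37.0 knots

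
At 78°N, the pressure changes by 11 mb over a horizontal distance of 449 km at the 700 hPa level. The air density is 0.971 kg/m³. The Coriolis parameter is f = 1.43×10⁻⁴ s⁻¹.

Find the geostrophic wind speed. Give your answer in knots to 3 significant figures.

34.3 knots

Pressure gradient: |∂P/∂n| = 1100 Pa / 449000 m = 2.45×10⁻³ Pa/m
Geostrophic balance (pressure-gradient force = Coriolis force):
V_g = (1/(fρ)) |∂P/∂n| = 2.45×10⁻³ / (1.43×10⁻⁴ × 0.971) = 17.6 m/s
Converting: 17.6 m/s × 1.944 = 34.3 knots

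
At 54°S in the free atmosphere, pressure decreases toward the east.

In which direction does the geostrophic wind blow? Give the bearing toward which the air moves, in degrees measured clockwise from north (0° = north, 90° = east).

000°

The pressure-gradient force points toward the east (bearing 090°).
Geostrophic balance: in the Southern Hemisphere the Coriolis force deflects motion to the left, so the geostrophic wind blows 90° to the left of the pressure-gradient force (low pressure on the right).
Rotating 090° by 90° counterclockwise gives 000° — the wind blows toward the north.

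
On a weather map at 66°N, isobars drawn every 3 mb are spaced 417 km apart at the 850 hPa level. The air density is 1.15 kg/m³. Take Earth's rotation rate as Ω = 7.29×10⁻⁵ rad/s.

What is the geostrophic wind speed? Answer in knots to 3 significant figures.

Coriolis parameter at 66°N:
f = 2Ω sin φ = 2 × 7.29×10⁻⁵ × sin 66° = 1.33×10⁻⁴ s⁻¹
Pressure gradient: |∂P/∂n| = 300 Pa / 417000 m = 7.19×10⁻⁴ Pa/m
Geostrophic balance (pressure-gradient force = Coriolis force):
V_g = (1/(fρ)) |∂P/∂n| = 7.19×10⁻⁴ / (1.33×10⁻⁴ × 1.15) = 4.70 m/s
Converting: 4.70 m/s × 1.944 = 9.13 knots

9.13 knots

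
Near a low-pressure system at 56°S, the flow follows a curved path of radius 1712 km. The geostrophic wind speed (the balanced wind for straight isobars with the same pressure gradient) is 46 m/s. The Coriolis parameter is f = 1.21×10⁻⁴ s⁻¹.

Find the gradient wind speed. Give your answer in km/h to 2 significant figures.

Around a low, centrifugal force acts outward with Coriolis, so pressure-gradient force balances both:
(1/ρ)|∂P/∂n| = fV + V²/R  →  V² + fR·V − fR·V_g = 0
With fR = 1.21×10⁻⁴ × 1712×10³ m = 207 m/s:
V = [−fR + √((fR)² + 4 fR V_g)]/2 = [−207 + √(207² + 4×207×46)]/2 = 38.8 m/s
Subgeostrophic (V < V_g = 46 m/s), as expected around a low.
Converting: 38.8 m/s × 3.6 = 140 km/h

140 km/h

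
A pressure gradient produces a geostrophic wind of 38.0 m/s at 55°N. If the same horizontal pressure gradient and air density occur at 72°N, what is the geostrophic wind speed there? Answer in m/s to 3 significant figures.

32.7 m/s

With the same pressure gradient and density, V_g ∝ 1/f ∝ 1/sin φ.
V₂ = V₁ · sin φ₁ / sin φ₂ = 38.0 × sin 55° / sin 72°
V₂ = 38.0 × 0.8192/0.9511 = 32.7 m/s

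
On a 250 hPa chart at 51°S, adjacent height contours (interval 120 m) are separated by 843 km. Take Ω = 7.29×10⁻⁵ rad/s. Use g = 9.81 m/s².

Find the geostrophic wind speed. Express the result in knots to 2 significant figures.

24 knots

Coriolis parameter at 51°S:
f = 2Ω sin φ = 2 × 7.29×10⁻⁵ × sin 51° = 1.13×10⁻⁴ s⁻¹
Height gradient: |∂Z/∂n| = 120 m / 843000 m = 1.42×10⁻⁴
On a pressure surface, geostrophic balance gives V_g = (g/f)|∂Z/∂n|:
V_g = 9.81 × 1.42×10⁻⁴ / 1.13×10⁻⁴ = 12.3 m/s
Converting: 12.3 m/s × 1.944 = 24 knots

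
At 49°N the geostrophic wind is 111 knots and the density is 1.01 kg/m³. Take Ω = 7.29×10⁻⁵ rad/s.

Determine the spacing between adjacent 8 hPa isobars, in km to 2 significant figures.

Coriolis parameter at 49°N:
f = 2Ω sin φ = 2 × 7.29×10⁻⁵ × sin 49° = 1.10×10⁻⁴ s⁻¹
Wind speed in SI: 111 knots = 57.1 m/s
Geostrophic balance rearranged: |∂P/∂n| = f ρ V_g
|∂P/∂n| = 1.10×10⁻⁴ × 1.01 × 57.1 = 6.35×10⁻³ Pa/m
Isobar spacing: Δn = ΔP/|∂P/∂n| = 800 Pa / 6.35×10⁻³ Pa/m = 126058 m ≈ 130 km

130 km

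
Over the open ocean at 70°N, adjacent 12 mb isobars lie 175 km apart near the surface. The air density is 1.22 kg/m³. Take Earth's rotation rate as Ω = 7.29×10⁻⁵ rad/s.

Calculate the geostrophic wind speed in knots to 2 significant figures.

Coriolis parameter at 70°N:
f = 2Ω sin φ = 2 × 7.29×10⁻⁵ × sin 70° = 1.37×10⁻⁴ s⁻¹
Pressure gradient: |∂P/∂n| = 1200 Pa / 175000 m = 6.86×10⁻³ Pa/m
Geostrophic balance (pressure-gradient force = Coriolis force):
V_g = (1/(fρ)) |∂P/∂n| = 6.86×10⁻³ / (1.37×10⁻⁴ × 1.22) = 41.0 m/s
Converting: 41.0 m/s × 1.944 = 80 knots

80 knots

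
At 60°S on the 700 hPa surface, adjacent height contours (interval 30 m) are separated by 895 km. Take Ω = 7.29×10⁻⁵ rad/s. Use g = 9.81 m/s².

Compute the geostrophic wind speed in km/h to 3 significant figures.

Coriolis parameter at 60°S:
f = 2Ω sin φ = 2 × 7.29×10⁻⁵ × sin 60° = 1.26×10⁻⁴ s⁻¹
Height gradient: |∂Z/∂n| = 30 m / 895000 m = 3.35×10⁻⁵
On a pressure surface, geostrophic balance gives V_g = (g/f)|∂Z/∂n|:
V_g = 9.81 × 3.35×10⁻⁵ / 1.26×10⁻⁴ = 2.60 m/s
Converting: 2.60 m/s × 3.6 = 9.38 km/h

9.38 km/h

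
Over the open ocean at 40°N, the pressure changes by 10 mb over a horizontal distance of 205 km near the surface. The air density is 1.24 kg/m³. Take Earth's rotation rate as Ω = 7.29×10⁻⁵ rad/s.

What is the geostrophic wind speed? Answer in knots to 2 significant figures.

Coriolis parameter at 40°N:
f = 2Ω sin φ = 2 × 7.29×10⁻⁵ × sin 40° = 9.37×10⁻⁵ s⁻¹
Pressure gradient: |∂P/∂n| = 1000 Pa / 205000 m = 4.88×10⁻³ Pa/m
Geostrophic balance (pressure-gradient force = Coriolis force):
V_g = (1/(fρ)) |∂P/∂n| = 4.88×10⁻³ / (9.37×10⁻⁵ × 1.24) = 42.0 m/s
Converting: 42.0 m/s × 1.944 = 82 knots

82 knots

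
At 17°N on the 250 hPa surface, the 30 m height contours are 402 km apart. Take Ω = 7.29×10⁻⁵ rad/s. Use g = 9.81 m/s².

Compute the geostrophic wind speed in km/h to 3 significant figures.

Coriolis parameter at 17°N:
f = 2Ω sin φ = 2 × 7.29×10⁻⁵ × sin 17° = 4.26×10⁻⁵ s⁻¹
Height gradient: |∂Z/∂n| = 30 m / 402000 m = 7.46×10⁻⁵
On a pressure surface, geostrophic balance gives V_g = (g/f)|∂Z/∂n|:
V_g = 9.81 × 7.46×10⁻⁵ / 4.26×10⁻⁵ = 17.2 m/s
Converting: 17.2 m/s × 3.6 = 61.8 km/h

61.8 km/h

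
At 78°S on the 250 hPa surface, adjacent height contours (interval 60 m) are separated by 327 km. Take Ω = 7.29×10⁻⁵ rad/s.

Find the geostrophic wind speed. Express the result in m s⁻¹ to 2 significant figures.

Coriolis parameter at 78°S:
f = 2Ω sin φ = 2 × 7.29×10⁻⁵ × sin 78° = 1.43×10⁻⁴ s⁻¹
Height gradient: |∂Z/∂n| = 60 m / 327000 m = 1.83×10⁻⁴
On a pressure surface, geostrophic balance gives V_g = (g/f)|∂Z/∂n|:
V_g = 9.81 × 1.83×10⁻⁴ / 1.43×10⁻⁴ = 12.6 m/s

13 m s⁻¹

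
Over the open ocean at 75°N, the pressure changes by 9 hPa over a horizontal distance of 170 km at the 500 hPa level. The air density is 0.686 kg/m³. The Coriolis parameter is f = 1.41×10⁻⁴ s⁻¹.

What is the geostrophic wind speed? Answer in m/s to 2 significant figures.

55 m/s

Pressure gradient: |∂P/∂n| = 900 Pa / 170000 m = 5.29×10⁻³ Pa/m
Geostrophic balance (pressure-gradient force = Coriolis force):
V_g = (1/(fρ)) |∂P/∂n| = 5.29×10⁻³ / (1.41×10⁻⁴ × 0.686) = 54.7 m/s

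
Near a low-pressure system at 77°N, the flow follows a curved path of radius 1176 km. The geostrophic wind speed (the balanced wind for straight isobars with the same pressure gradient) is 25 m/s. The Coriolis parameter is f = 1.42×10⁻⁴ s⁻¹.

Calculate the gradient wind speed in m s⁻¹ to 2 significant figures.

Around a low, centrifugal force acts outward with Coriolis, so pressure-gradient force balances both:
(1/ρ)|∂P/∂n| = fV + V²/R  →  V² + fR·V − fR·V_g = 0
With fR = 1.42×10⁻⁴ × 1176×10³ m = 167 m/s:
V = [−fR + √((fR)² + 4 fR V_g)]/2 = [−167 + √(167² + 4×167×25)]/2 = 22.1 m/s
Subgeostrophic (V < V_g = 25 m/s), as expected around a low.

22 m s⁻¹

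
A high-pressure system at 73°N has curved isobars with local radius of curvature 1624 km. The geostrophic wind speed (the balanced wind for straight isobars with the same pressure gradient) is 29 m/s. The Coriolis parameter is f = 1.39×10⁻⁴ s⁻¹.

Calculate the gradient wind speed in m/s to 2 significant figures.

34 m/s

Around a high, pressure-gradient force acts outward with centrifugal, so Coriolis balances both:
fV = (1/ρ)|∂P/∂n| + V²/R  →  V² − fR·V + fR·V_g = 0
With fR = 1.39×10⁻⁴ × 1624×10³ m = 226 m/s:
V = [fR − √((fR)² − 4 fR V_g)]/2 = [226 − √(226² − 4×226×29)]/2 = 34.2 m/s
Supergeostrophic (V > V_g = 29 m/s), as expected around a high.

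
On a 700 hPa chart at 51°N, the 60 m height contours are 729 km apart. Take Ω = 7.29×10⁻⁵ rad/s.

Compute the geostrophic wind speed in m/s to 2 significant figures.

7.1 m/s

Coriolis parameter at 51°N:
f = 2Ω sin φ = 2 × 7.29×10⁻⁵ × sin 51° = 1.13×10⁻⁴ s⁻¹
Height gradient: |∂Z/∂n| = 60 m / 729000 m = 8.23×10⁻⁵
On a pressure surface, geostrophic balance gives V_g = (g/f)|∂Z/∂n|:
V_g = 9.81 × 8.23×10⁻⁵ / 1.13×10⁻⁴ = 7.13 m/s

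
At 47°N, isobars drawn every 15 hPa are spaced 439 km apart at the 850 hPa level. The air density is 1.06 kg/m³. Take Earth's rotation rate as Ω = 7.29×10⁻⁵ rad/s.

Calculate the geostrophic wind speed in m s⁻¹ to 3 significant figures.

30.2 m s⁻¹

Coriolis parameter at 47°N:
f = 2Ω sin φ = 2 × 7.29×10⁻⁵ × sin 47° = 1.07×10⁻⁴ s⁻¹
Pressure gradient: |∂P/∂n| = 1500 Pa / 439000 m = 3.42×10⁻³ Pa/m
Geostrophic balance (pressure-gradient force = Coriolis force):
V_g = (1/(fρ)) |∂P/∂n| = 3.42×10⁻³ / (1.07×10⁻⁴ × 1.06) = 30.2 m/s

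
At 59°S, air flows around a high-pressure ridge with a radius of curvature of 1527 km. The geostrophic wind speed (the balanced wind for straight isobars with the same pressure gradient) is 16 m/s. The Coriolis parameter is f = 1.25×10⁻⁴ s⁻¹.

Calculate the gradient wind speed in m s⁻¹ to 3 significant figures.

17.6 m s⁻¹

Around a high, pressure-gradient force acts outward with centrifugal, so Coriolis balances both:
fV = (1/ρ)|∂P/∂n| + V²/R  →  V² − fR·V + fR·V_g = 0
With fR = 1.25×10⁻⁴ × 1527×10³ m = 191 m/s:
V = [fR − √((fR)² − 4 fR V_g)]/2 = [191 − √(191² − 4×191×16)]/2 = 17.6 m/s
Supergeostrophic (V > V_g = 16 m/s), as expected around a high.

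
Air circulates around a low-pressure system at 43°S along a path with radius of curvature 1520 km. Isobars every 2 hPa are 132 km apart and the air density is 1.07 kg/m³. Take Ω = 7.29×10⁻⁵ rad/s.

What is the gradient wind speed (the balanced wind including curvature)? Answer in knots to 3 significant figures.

Coriolis parameter at 43°S:
f = 2Ω sin φ = 2 × 7.29×10⁻⁵ × sin 43° = 9.94×10⁻⁵ s⁻¹
Pressure gradient: |∂P/∂n| = 200 Pa / 132000 m = 1.52×10⁻³ Pa/m
Geostrophic speed: V_g = |∂P/∂n|/(fρ) = 1.52×10⁻³/(9.94×10⁻⁵ × 1.07) = 14.2 m/s
Around a low, centrifugal force acts outward with Coriolis, so pressure-gradient force balances both:
(1/ρ)|∂P/∂n| = fV + V²/R  →  V² + fR·V − fR·V_g = 0
With fR = 9.94×10⁻⁵ × 1520×10³ m = 151 m/s:
V = [−fR + √((fR)² + 4 fR V_g)]/2 = [−151 + √(151² + 4×151×14.2)]/2 = 13.1 m/s
Subgeostrophic (V < V_g = 14.2 m/s), as expected around a low.
Converting: 13.1 m/s × 1.944 = 25.5 knots

25.5 knots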